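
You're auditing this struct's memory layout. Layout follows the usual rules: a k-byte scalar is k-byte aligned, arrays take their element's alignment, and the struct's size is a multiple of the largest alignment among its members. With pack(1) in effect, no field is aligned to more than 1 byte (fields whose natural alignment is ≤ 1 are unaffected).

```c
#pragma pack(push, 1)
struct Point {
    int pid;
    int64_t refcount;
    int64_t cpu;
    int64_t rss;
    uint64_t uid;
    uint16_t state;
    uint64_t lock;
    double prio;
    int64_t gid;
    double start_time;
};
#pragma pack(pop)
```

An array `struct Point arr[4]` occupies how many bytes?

@0: pid [4B, align 1] → 4
@4: refcount [8B, align 1] → 12
@12: cpu [8B, align 1] → 20
@20: rss [8B, align 1] → 28
@28: uid [8B, align 1] → 36
@36: state [2B, align 1] → 38
@38: lock [8B, align 1] → 46
@46: prio [8B, align 1] → 54
@54: gid [8B, align 1] → 62
@62: start_time [8B, align 1] → 70
size 70, align 1
array of 4: 4 × 70 = 280

280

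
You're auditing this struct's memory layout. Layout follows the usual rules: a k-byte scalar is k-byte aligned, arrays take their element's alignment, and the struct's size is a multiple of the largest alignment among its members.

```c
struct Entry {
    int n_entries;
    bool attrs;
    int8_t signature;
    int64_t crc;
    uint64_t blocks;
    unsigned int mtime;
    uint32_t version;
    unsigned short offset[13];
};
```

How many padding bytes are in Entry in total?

8

0..4  n_entries  (4B, 4-aligned)
4..5  attrs  (1B, 1-aligned)
5..6  signature  (1B, 1-aligned)
6..8  -- padding (2B)
8..16  crc  (8B, 8-aligned)
16..24  blocks  (8B, 8-aligned)
24..28  mtime  (4B, 4-aligned)
28..32  version  (4B, 4-aligned)
32..58  offset  (26B, 2-aligned)
58..64  -- tail padding (6B)
sizeof = 64, alignof = 8
data bytes 56, size 64 → padding 8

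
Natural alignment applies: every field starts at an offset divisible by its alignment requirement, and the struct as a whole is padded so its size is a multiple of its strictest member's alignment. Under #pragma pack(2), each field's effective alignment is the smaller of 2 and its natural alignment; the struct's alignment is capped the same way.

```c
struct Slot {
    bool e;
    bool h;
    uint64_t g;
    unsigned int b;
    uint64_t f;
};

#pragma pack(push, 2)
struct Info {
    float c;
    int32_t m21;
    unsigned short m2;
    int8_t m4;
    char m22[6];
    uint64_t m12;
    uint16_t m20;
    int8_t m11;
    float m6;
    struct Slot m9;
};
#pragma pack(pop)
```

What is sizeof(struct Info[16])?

1056

Slot: @0: e [1B, align 1] → 1; @1: h [1B, align 1] → 2; +6 pad (align 8); @8: g [8B, align 8] → 16; @16: b [4B, align 4] → 20; +4 pad (align 8); @24: f [8B, align 8] → 32; size 32, align 8
@0: c [4B, align 2] → 4
@4: m21 [4B, align 2] → 8
@8: m2 [2B, align 2] → 10
@10: m4 [1B, align 1] → 11
@11: m22 [6B, align 1] → 17
+1 pad (align 2)
@18: m12 [8B, align 2] → 26
@26: m20 [2B, align 2] → 28
@28: m11 [1B, align 1] → 29
+1 pad (align 2)
@30: m6 [4B, align 2] → 34
@34: m9 [32B, align 2] → 66
size 66, align 2
array of 16: 16 × 66 = 1056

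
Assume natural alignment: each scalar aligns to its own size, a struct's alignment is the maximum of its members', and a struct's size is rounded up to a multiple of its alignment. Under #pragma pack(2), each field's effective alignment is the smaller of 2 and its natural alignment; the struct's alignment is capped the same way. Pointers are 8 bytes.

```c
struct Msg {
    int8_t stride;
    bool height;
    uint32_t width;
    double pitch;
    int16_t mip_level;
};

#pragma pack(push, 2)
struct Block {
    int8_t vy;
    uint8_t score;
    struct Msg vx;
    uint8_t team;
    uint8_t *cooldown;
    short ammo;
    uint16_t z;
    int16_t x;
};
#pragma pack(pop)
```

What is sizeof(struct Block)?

42

Msg: stride at 0 (size 1, align 1) → ends 1; height at 1 (size 1, align 1) → ends 2; pad 2 to align 4 for width; width at 4 (size 4, align 4) → ends 8; pitch at 8 (size 8, align 8) → ends 16; mip_level at 16 (size 2, align 2) → ends 18; tail pad 6 to reach multiple of 8; total 24 bytes, alignment 8
vy at 0 (size 1, align 1) → ends 1
score at 1 (size 1, align 1) → ends 2
vx at 2 (size 24, align 2) → ends 26
team at 26 (size 1, align 1) → ends 27
pad 1 to align 2 for cooldown
cooldown at 28 (size 8, align 2) → ends 36
ammo at 36 (size 2, align 2) → ends 38
z at 38 (size 2, align 2) → ends 40
x at 40 (size 2, align 2) → ends 42
total 42 bytes, alignment 2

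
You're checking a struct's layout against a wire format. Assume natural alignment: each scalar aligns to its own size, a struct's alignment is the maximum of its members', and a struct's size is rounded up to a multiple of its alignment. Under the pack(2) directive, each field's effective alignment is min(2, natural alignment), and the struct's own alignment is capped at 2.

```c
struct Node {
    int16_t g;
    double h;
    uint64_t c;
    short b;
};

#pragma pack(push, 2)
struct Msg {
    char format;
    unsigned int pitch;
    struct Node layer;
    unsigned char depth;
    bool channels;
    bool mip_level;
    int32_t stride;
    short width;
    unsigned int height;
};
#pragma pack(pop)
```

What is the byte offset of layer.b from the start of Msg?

30

Node: g at 0 (size 2, align 2) → ends 2; pad 6 to align 8 for h; h at 8 (size 8, align 8) → ends 16; c at 16 (size 8, align 8) → ends 24; b at 24 (size 2, align 2) → ends 26; tail pad 6 to reach multiple of 8; total 32 bytes, alignment 8
format at 0 (size 1, align 1) → ends 1
pad 1 to align 2 for pitch
pitch at 2 (size 4, align 2) → ends 6
layer at 6 (size 32, align 2) → ends 38
within Node: b at 24
6 + 24 = 30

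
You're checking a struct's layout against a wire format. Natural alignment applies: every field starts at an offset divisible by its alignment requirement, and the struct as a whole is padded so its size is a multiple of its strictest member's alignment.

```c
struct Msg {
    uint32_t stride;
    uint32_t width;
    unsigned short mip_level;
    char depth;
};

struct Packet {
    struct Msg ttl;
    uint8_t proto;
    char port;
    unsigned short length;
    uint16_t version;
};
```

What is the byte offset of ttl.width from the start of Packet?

Msg: @0: stride [4B, align 4] → 4; @4: width [4B, align 4] → 8; @8: mip_level [2B, align 2] → 10; @10: depth [1B, align 1] → 11; +1 tail pad (align 4); size 12, align 4
@0: ttl [12B, align 4] → 12
within Msg: width at 4
0 + 4 = 4

4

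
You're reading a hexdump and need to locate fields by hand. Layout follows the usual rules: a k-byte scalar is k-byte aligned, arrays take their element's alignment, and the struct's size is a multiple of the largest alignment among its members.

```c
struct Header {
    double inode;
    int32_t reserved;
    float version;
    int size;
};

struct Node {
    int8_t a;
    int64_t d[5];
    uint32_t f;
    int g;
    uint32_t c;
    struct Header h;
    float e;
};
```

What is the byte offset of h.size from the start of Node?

Header: 0..8  inode  (8B, 8-aligned); 8..12  reserved  (4B, 4-aligned); 12..16  version  (4B, 4-aligned); 16..20  size  (4B, 4-aligned); 20..24  -- tail padding (4B); sizeof = 24, alignof = 8
0..1  a  (1B, 1-aligned)
1..8  -- padding (7B)
8..48  d  (40B, 8-aligned)
48..52  f  (4B, 4-aligned)
52..56  g  (4B, 4-aligned)
56..60  c  (4B, 4-aligned)
60..64  -- padding (4B)
64..88  h  (24B, 8-aligned)
within Header: size at 16
64 + 16 = 80

80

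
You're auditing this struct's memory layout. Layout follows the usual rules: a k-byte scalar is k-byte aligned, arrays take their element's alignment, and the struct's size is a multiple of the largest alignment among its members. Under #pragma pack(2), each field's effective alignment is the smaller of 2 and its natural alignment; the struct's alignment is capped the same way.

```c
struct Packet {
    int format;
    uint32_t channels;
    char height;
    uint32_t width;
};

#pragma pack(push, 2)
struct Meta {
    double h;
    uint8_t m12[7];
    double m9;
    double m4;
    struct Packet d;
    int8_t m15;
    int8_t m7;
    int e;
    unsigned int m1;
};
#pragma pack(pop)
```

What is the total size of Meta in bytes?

58

Packet: 0..4  format  (4B, 4-aligned); 4..8  channels  (4B, 4-aligned); 8..9  height  (1B, 1-aligned); 9..12  -- padding (3B); 12..16  width  (4B, 4-aligned); sizeof = 16, alignof = 4
0..8  h  (8B, 2-aligned)
8..15  m12  (7B, 1-aligned)
15..16  -- padding (1B)
16..24  m9  (8B, 2-aligned)
24..32  m4  (8B, 2-aligned)
32..48  d  (16B, 2-aligned)
48..49  m15  (1B, 1-aligned)
49..50  m7  (1B, 1-aligned)
50..54  e  (4B, 2-aligned)
54..58  m1  (4B, 2-aligned)
sizeof = 58, alignof = 2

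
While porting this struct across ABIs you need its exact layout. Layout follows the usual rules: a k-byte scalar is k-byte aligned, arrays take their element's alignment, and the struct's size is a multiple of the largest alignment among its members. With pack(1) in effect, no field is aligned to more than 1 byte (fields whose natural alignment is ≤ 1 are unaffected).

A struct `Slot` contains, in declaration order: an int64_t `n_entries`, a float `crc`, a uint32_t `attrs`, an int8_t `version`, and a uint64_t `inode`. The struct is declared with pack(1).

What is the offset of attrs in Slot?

12

0..8  n_entries  (8B, 1-aligned)
8..12  crc  (4B, 1-aligned)
12..16  attrs  (4B, 1-aligned)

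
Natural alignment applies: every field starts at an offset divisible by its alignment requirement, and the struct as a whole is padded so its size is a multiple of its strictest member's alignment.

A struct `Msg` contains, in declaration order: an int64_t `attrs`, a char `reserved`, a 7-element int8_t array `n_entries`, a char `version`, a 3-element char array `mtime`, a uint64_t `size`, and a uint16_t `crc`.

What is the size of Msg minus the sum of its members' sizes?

10

0..8  attrs  (8B, 8-aligned)
8..9  reserved  (1B, 1-aligned)
9..16  n_entries  (7B, 1-aligned)
16..17  version  (1B, 1-aligned)
17..20  mtime  (3B, 1-aligned)
20..24  -- padding (4B)
24..32  size  (8B, 8-aligned)
32..34  crc  (2B, 2-aligned)
34..40  -- tail padding (6B)
sizeof = 40, alignof = 8
data bytes 30, size 40 → padding 10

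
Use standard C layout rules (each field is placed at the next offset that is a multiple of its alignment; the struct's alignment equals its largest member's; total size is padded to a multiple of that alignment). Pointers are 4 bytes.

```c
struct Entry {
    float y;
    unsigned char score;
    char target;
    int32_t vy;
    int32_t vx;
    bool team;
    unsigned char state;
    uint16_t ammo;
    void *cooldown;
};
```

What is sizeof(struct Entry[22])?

528

0..4  y  (4B, 4-aligned)
4..5  score  (1B, 1-aligned)
5..6  target  (1B, 1-aligned)
6..8  -- padding (2B)
8..12  vy  (4B, 4-aligned)
12..16  vx  (4B, 4-aligned)
16..17  team  (1B, 1-aligned)
17..18  state  (1B, 1-aligned)
18..20  ammo  (2B, 2-aligned)
20..24  cooldown  (4B, 4-aligned)
sizeof = 24, alignof = 4
array of 22: 22 × 24 = 528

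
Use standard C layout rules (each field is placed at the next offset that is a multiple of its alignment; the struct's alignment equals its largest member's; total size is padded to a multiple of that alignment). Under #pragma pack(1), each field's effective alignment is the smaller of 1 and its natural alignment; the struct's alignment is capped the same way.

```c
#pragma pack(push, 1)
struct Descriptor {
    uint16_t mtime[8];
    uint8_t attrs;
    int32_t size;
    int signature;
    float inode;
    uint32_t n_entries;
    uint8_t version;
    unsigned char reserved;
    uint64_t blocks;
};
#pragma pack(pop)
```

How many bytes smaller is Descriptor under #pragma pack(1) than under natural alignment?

5

natural layout:
  mtime at 0 (size 16, align 2) → ends 16
  attrs at 16 (size 1, align 1) → ends 17
  pad 3 to align 4 for size
  size at 20 (size 4, align 4) → ends 24
  signature at 24 (size 4, align 4) → ends 28
  inode at 28 (size 4, align 4) → ends 32
  n_entries at 32 (size 4, align 4) → ends 36
  version at 36 (size 1, align 1) → ends 37
  reserved at 37 (size 1, align 1) → ends 38
  pad 2 to align 8 for blocks
  blocks at 40 (size 8, align 8) → ends 48
  total 48 bytes, alignment 8
packed(1) layout:
  mtime at 0 (size 16, align 1) → ends 16
  attrs at 16 (size 1, align 1) → ends 17
  size at 17 (size 4, align 1) → ends 21
  signature at 21 (size 4, align 1) → ends 25
  inode at 25 (size 4, align 1) → ends 29
  n_entries at 29 (size 4, align 1) → ends 33
  version at 33 (size 1, align 1) → ends 34
  reserved at 34 (size 1, align 1) → ends 35
  blocks at 35 (size 8, align 1) → ends 43
  total 43 bytes, alignment 1
48 − 43 = 5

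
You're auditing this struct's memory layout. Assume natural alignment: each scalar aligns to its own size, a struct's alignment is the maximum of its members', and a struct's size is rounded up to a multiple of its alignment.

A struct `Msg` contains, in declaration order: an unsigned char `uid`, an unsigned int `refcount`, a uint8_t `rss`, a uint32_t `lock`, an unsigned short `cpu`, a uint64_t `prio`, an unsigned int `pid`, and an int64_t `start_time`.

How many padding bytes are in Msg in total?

16

0..1  uid  (1B, 1-aligned)
1..4  -- padding (3B)
4..8  refcount  (4B, 4-aligned)
8..9  rss  (1B, 1-aligned)
9..12  -- padding (3B)
12..16  lock  (4B, 4-aligned)
16..18  cpu  (2B, 2-aligned)
18..24  -- padding (6B)
24..32  prio  (8B, 8-aligned)
32..36  pid  (4B, 4-aligned)
36..40  -- padding (4B)
40..48  start_time  (8B, 8-aligned)
sizeof = 48, alignof = 8
data bytes 32, size 48 → padding 16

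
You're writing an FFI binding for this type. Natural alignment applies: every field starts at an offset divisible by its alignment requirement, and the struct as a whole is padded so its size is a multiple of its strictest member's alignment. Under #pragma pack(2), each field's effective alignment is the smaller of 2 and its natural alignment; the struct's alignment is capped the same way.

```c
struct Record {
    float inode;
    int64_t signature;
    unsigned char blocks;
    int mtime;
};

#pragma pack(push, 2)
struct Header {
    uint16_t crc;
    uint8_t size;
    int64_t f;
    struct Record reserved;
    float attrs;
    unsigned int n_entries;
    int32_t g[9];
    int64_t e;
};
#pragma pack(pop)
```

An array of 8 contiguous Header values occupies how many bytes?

704

Record: @0: inode [4B, align 4] → 4; +4 pad (align 8); @8: signature [8B, align 8] → 16; @16: blocks [1B, align 1] → 17; +3 pad (align 4); @20: mtime [4B, align 4] → 24; size 24, align 8
@0: crc [2B, align 2] → 2
@2: size [1B, align 1] → 3
+1 pad (align 2)
@4: f [8B, align 2] → 12
@12: reserved [24B, align 2] → 36
@36: attrs [4B, align 2] → 40
@40: n_entries [4B, align 2] → 44
@44: g [36B, align 2] → 80
@80: e [8B, align 2] → 88
size 88, align 2
array of 8: 8 × 88 = 704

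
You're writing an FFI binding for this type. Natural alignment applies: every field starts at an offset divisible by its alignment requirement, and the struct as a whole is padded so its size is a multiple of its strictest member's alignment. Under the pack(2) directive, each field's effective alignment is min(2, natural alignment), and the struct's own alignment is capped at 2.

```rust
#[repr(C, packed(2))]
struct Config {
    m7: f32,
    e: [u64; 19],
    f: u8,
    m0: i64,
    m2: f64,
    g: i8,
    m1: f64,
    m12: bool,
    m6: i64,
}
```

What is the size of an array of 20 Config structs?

0..4  m7  (4B, 2-aligned)
4..156  e  (152B, 2-aligned)
156..157  f  (1B, 1-aligned)
157..158  -- padding (1B)
158..166  m0  (8B, 2-aligned)
166..174  m2  (8B, 2-aligned)
174..175  g  (1B, 1-aligned)
175..176  -- padding (1B)
176..184  m1  (8B, 2-aligned)
184..185  m12  (1B, 1-aligned)
185..186  -- padding (1B)
186..194  m6  (8B, 2-aligned)
sizeof = 194, alignof = 2
array of 20: 20 × 194 = 3880

3880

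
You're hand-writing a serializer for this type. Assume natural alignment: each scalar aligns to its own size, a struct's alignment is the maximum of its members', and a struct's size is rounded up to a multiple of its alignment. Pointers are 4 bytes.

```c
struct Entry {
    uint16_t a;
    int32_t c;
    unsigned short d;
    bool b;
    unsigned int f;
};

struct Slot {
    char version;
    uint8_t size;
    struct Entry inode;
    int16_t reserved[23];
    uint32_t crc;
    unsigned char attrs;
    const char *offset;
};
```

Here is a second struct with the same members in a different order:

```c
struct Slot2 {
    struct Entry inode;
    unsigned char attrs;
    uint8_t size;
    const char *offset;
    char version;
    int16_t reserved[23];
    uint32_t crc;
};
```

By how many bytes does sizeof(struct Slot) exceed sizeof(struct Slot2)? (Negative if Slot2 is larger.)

4

Entry: 0..2  a  (2B, 2-aligned); 2..4  -- padding (2B); 4..8  c  (4B, 4-aligned); 8..10  d  (2B, 2-aligned); 10..11  b  (1B, 1-aligned); 11..12  -- padding (1B); 12..16  f  (4B, 4-aligned); sizeof = 16, alignof = 4
0..1  version  (1B, 1-aligned)
1..2  size  (1B, 1-aligned)
2..4  -- padding (2B)
4..20  inode  (16B, 4-aligned)
20..66  reserved  (46B, 2-aligned)
66..68  -- padding (2B)
68..72  crc  (4B, 4-aligned)
72..73  attrs  (1B, 1-aligned)
73..76  -- padding (3B)
76..80  offset  (4B, 4-aligned)
sizeof = 80, alignof = 4
— Slot2 —
0..16  inode  (16B, 4-aligned)
16..17  attrs  (1B, 1-aligned)
17..18  size  (1B, 1-aligned)
18..20  -- padding (2B)
20..24  offset  (4B, 4-aligned)
24..25  version  (1B, 1-aligned)
25..26  -- padding (1B)
26..72  reserved  (46B, 2-aligned)
72..76  crc  (4B, 4-aligned)
sizeof = 76, alignof = 4
80 − 76 = 4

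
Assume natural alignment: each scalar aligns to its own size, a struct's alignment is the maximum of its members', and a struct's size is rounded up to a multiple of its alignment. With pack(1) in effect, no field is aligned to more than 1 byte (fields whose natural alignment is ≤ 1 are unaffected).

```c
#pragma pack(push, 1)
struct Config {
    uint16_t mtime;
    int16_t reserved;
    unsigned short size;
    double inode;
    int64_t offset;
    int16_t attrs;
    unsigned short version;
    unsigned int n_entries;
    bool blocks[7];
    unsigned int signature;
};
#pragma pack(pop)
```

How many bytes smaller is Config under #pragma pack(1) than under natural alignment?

7

natural layout:
  @0: mtime [2B, align 2] → 2
  @2: reserved [2B, align 2] → 4
  @4: size [2B, align 2] → 6
  +2 pad (align 8)
  @8: inode [8B, align 8] → 16
  @16: offset [8B, align 8] → 24
  @24: attrs [2B, align 2] → 26
  @26: version [2B, align 2] → 28
  @28: n_entries [4B, align 4] → 32
  @32: blocks [7B, align 1] → 39
  +1 pad (align 4)
  @40: signature [4B, align 4] → 44
  +4 tail pad (align 8)
  size 48, align 8
packed(1) layout:
  @0: mtime [2B, align 1] → 2
  @2: reserved [2B, align 1] → 4
  @4: size [2B, align 1] → 6
  @6: inode [8B, align 1] → 14
  @14: offset [8B, align 1] → 22
  @22: attrs [2B, align 1] → 24
  @24: version [2B, align 1] → 26
  @26: n_entries [4B, align 1] → 30
  @30: blocks [7B, align 1] → 37
  @37: signature [4B, align 1] → 41
  size 41, align 1
48 − 41 = 7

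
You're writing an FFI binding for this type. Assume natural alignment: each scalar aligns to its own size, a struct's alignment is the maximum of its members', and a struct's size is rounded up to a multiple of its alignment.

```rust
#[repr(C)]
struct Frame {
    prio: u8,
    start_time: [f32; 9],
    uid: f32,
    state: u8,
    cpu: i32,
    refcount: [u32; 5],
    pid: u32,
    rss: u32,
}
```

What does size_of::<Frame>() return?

80 bytes

@0: prio [1B, align 1] → 1
+3 pad (align 4)
@4: start_time [36B, align 4] → 40
@40: uid [4B, align 4] → 44
@44: state [1B, align 1] → 45
+3 pad (align 4)
@48: cpu [4B, align 4] → 52
@52: refcount [20B, align 4] → 72
@72: pid [4B, align 4] → 76
@76: rss [4B, align 4] → 80
size 80, align 4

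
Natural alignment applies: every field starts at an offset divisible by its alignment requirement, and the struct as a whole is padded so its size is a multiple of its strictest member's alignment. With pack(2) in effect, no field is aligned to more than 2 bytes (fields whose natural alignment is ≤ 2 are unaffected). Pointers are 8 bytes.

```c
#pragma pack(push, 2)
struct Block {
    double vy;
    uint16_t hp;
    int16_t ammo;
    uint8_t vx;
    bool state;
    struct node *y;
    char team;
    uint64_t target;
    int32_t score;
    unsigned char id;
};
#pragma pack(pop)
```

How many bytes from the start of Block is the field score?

32

@0: vy [8B, align 2] → 8
@8: hp [2B, align 2] → 10
@10: ammo [2B, align 2] → 12
@12: vx [1B, align 1] → 13
@13: state [1B, align 1] → 14
@14: y [8B, align 2] → 22
@22: team [1B, align 1] → 23
+1 pad (align 2)
@24: target [8B, align 2] → 32
@32: score [4B, align 2] → 36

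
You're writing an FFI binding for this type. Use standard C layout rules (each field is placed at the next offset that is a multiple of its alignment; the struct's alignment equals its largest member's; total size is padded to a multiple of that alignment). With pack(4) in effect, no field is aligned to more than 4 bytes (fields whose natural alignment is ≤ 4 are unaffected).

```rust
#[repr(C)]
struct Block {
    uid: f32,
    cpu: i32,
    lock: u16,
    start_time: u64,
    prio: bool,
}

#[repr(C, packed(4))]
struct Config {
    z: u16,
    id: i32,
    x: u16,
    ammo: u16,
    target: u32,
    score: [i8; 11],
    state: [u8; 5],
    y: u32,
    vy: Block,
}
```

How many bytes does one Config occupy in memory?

Block: 0..4  uid  (4B, 4-aligned); 4..8  cpu  (4B, 4-aligned); 8..10  lock  (2B, 2-aligned); 10..16  -- padding (6B); 16..24  start_time  (8B, 8-aligned); 24..25  prio  (1B, 1-aligned); 25..32  -- tail padding (7B); sizeof = 32, alignof = 8
0..2  z  (2B, 2-aligned)
2..4  -- padding (2B)
4..8  id  (4B, 4-aligned)
8..10  x  (2B, 2-aligned)
10..12  ammo  (2B, 2-aligned)
12..16  target  (4B, 4-aligned)
16..27  score  (11B, 1-aligned)
27..32  state  (5B, 1-aligned)
32..36  y  (4B, 4-aligned)
36..68  vy  (32B, 4-aligned)
sizeof = 68, alignof = 4

68 bytes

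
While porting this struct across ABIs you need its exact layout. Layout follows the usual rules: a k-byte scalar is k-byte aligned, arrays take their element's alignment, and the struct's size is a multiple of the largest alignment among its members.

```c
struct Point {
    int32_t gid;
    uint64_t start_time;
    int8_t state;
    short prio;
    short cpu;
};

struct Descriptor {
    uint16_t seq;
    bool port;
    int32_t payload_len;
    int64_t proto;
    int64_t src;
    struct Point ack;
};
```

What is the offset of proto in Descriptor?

Point: 0..4  gid  (4B, 4-aligned); 4..8  -- padding (4B); 8..16  start_time  (8B, 8-aligned); 16..17  state  (1B, 1-aligned); 17..18  -- padding (1B); 18..20  prio  (2B, 2-aligned); 20..22  cpu  (2B, 2-aligned); 22..24  -- tail padding (2B); sizeof = 24, alignof = 8
0..2  seq  (2B, 2-aligned)
2..3  port  (1B, 1-aligned)
3..4  -- padding (1B)
4..8  payload_len  (4B, 4-aligned)
8..16  proto  (8B, 8-aligned)

8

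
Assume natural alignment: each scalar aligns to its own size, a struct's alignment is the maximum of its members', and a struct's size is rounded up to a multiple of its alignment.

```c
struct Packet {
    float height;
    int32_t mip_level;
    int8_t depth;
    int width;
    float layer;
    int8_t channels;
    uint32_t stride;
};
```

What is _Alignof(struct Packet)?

4

member alignments: height=4, mip_level=4, depth=1, width=4, layer=4, channels=1, stride=4
max = 4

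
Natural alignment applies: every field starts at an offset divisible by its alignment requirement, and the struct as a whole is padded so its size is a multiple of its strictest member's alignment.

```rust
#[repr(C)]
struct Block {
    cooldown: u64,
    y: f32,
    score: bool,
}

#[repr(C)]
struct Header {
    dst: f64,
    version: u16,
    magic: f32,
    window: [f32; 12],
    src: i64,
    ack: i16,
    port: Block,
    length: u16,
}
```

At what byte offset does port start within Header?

80

Block: cooldown at 0 (size 8, align 8) → ends 8; y at 8 (size 4, align 4) → ends 12; score at 12 (size 1, align 1) → ends 13; tail pad 3 to reach multiple of 8; total 16 bytes, alignment 8
dst at 0 (size 8, align 8) → ends 8
version at 8 (size 2, align 2) → ends 10
pad 2 to align 4 for magic
magic at 12 (size 4, align 4) → ends 16
window at 16 (size 48, align 4) → ends 64
src at 64 (size 8, align 8) → ends 72
ack at 72 (size 2, align 2) → ends 74
pad 6 to align 8 for port
port at 80 (size 16, align 8) → ends 96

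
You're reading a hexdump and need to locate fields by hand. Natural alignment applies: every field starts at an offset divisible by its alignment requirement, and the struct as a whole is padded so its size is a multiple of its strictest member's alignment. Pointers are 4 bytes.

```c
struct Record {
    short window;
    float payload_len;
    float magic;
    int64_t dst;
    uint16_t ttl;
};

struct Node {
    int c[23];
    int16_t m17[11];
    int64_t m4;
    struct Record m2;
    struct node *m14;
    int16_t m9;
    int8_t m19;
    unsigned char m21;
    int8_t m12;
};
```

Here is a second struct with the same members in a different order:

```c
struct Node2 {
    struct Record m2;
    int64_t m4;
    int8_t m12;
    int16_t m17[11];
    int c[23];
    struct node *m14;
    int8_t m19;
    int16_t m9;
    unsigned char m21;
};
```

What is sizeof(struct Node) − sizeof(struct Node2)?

Record: window at 0 (size 2, align 2) → ends 2; pad 2 to align 4 for payload_len; payload_len at 4 (size 4, align 4) → ends 8; magic at 8 (size 4, align 4) → ends 12; pad 4 to align 8 for dst; dst at 16 (size 8, align 8) → ends 24; ttl at 24 (size 2, align 2) → ends 26; tail pad 6 to reach multiple of 8; total 32 bytes, alignment 8
c at 0 (size 92, align 4) → ends 92
m17 at 92 (size 22, align 2) → ends 114
pad 6 to align 8 for m4
m4 at 120 (size 8, align 8) → ends 128
m2 at 128 (size 32, align 8) → ends 160
m14 at 160 (size 4, align 4) → ends 164
m9 at 164 (size 2, align 2) → ends 166
m19 at 166 (size 1, align 1) → ends 167
m21 at 167 (size 1, align 1) → ends 168
m12 at 168 (size 1, align 1) → ends 169
tail pad 7 to reach multiple of 8
total 176 bytes, alignment 8
— Node2 —
m2 at 0 (size 32, align 8) → ends 32
m4 at 32 (size 8, align 8) → ends 40
m12 at 40 (size 1, align 1) → ends 41
pad 1 to align 2 for m17
m17 at 42 (size 22, align 2) → ends 64
c at 64 (size 92, align 4) → ends 156
m14 at 156 (size 4, align 4) → ends 160
m19 at 160 (size 1, align 1) → ends 161
pad 1 to align 2 for m9
m9 at 162 (size 2, align 2) → ends 164
m21 at 164 (size 1, align 1) → ends 165
tail pad 3 to reach multiple of 8
total 168 bytes, alignment 8
176 − 168 = 8

8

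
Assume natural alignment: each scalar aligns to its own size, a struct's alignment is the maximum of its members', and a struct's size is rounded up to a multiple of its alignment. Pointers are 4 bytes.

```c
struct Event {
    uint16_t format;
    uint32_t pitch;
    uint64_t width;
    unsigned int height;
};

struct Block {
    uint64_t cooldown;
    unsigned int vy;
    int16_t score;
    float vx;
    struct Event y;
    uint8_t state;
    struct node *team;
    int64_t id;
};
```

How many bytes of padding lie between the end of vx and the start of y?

4

Event: @0: format [2B, align 2] → 2; +2 pad (align 4); @4: pitch [4B, align 4] → 8; @8: width [8B, align 8] → 16; @16: height [4B, align 4] → 20; +4 tail pad (align 8); size 24, align 8
@0: cooldown [8B, align 8] → 8
@8: vy [4B, align 4] → 12
@12: score [2B, align 2] → 14
+2 pad (align 4)
@16: vx [4B, align 4] → 20
+4 pad (align 8)
@24: y [24B, align 8] → 48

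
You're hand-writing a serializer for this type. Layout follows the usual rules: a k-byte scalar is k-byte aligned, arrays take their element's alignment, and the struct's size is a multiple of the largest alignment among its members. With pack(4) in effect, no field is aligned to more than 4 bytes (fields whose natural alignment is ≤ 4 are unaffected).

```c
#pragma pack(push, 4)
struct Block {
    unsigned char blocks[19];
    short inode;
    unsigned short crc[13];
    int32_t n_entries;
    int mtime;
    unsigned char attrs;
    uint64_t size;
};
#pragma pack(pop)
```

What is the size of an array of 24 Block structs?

1632

blocks at 0 (size 19, align 1) → ends 19
pad 1 to align 2 for inode
inode at 20 (size 2, align 2) → ends 22
crc at 22 (size 26, align 2) → ends 48
n_entries at 48 (size 4, align 4) → ends 52
mtime at 52 (size 4, align 4) → ends 56
attrs at 56 (size 1, align 1) → ends 57
pad 3 to align 4 for size
size at 60 (size 8, align 4) → ends 68
total 68 bytes, alignment 4
array of 24: 24 × 68 = 1632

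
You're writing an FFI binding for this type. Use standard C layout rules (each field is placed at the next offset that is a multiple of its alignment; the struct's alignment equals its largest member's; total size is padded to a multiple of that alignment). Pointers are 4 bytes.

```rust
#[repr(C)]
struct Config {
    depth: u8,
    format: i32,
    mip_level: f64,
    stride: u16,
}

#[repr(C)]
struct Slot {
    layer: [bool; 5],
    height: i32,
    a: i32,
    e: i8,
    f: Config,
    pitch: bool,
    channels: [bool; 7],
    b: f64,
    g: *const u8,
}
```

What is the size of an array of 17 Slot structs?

1224

Config: depth at 0 (size 1, align 1) → ends 1; pad 3 to align 4 for format; format at 4 (size 4, align 4) → ends 8; mip_level at 8 (size 8, align 8) → ends 16; stride at 16 (size 2, align 2) → ends 18; tail pad 6 to reach multiple of 8; total 24 bytes, alignment 8
layer at 0 (size 5, align 1) → ends 5
pad 3 to align 4 for height
height at 8 (size 4, align 4) → ends 12
a at 12 (size 4, align 4) → ends 16
e at 16 (size 1, align 1) → ends 17
pad 7 to align 8 for f
f at 24 (size 24, align 8) → ends 48
pitch at 48 (size 1, align 1) → ends 49
channels at 49 (size 7, align 1) → ends 56
b at 56 (size 8, align 8) → ends 64
g at 64 (size 4, align 4) → ends 68
tail pad 4 to reach multiple of 8
total 72 bytes, alignment 8
array of 17: 17 × 72 = 1224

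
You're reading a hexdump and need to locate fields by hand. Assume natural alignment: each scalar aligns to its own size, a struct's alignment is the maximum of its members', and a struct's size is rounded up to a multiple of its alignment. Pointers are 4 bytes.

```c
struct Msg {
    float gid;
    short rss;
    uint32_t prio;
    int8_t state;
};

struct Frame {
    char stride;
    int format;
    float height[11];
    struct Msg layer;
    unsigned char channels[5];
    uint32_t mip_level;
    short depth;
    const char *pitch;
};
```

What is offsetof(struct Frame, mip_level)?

76

Msg: @0: gid [4B, align 4] → 4; @4: rss [2B, align 2] → 6; +2 pad (align 4); @8: prio [4B, align 4] → 12; @12: state [1B, align 1] → 13; +3 tail pad (align 4); size 16, align 4
@0: stride [1B, align 1] → 1
+3 pad (align 4)
@4: format [4B, align 4] → 8
@8: height [44B, align 4] → 52
@52: layer [16B, align 4] → 68
@68: channels [5B, align 1] → 73
+3 pad (align 4)
@76: mip_level [4B, align 4] → 80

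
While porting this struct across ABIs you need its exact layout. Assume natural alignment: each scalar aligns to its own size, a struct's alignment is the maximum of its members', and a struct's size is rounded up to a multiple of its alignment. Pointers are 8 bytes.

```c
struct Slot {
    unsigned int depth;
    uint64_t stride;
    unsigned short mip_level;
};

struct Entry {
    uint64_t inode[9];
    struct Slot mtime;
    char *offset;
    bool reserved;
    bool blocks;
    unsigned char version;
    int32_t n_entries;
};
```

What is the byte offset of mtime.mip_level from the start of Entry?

88

Slot: 0..4  depth  (4B, 4-aligned); 4..8  -- padding (4B); 8..16  stride  (8B, 8-aligned); 16..18  mip_level  (2B, 2-aligned); 18..24  -- tail padding (6B); sizeof = 24, alignof = 8
0..72  inode  (72B, 8-aligned)
72..96  mtime  (24B, 8-aligned)
within Slot: mip_level at 16
72 + 16 = 88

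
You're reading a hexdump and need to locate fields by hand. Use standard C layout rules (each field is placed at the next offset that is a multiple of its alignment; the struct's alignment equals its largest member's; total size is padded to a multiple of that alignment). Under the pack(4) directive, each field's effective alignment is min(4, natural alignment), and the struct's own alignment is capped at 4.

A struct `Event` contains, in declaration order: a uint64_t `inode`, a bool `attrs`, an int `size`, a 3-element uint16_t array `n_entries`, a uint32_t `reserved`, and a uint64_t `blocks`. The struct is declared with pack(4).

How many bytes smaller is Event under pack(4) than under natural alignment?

4

natural layout:
  inode at 0 (size 8, align 8) → ends 8
  attrs at 8 (size 1, align 1) → ends 9
  pad 3 to align 4 for size
  size at 12 (size 4, align 4) → ends 16
  n_entries at 16 (size 6, align 2) → ends 22
  pad 2 to align 4 for reserved
  reserved at 24 (size 4, align 4) → ends 28
  pad 4 to align 8 for blocks
  blocks at 32 (size 8, align 8) → ends 40
  total 40 bytes, alignment 8
packed(4) layout:
  inode at 0 (size 8, align 4) → ends 8
  attrs at 8 (size 1, align 1) → ends 9
  pad 3 to align 4 for size
  size at 12 (size 4, align 4) → ends 16
  n_entries at 16 (size 6, align 2) → ends 22
  pad 2 to align 4 for reserved
  reserved at 24 (size 4, align 4) → ends 28
  blocks at 28 (size 8, align 4) → ends 36
  total 36 bytes, alignment 4
40 − 36 = 4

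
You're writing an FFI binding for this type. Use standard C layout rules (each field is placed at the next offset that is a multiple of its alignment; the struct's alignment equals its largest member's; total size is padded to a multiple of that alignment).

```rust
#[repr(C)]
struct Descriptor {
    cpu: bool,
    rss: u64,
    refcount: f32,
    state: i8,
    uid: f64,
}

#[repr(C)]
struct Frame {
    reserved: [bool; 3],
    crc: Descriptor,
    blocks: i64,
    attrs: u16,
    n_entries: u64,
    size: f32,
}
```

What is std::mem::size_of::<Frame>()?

72

Descriptor: @0: cpu [1B, align 1] → 1; +7 pad (align 8); @8: rss [8B, align 8] → 16; @16: refcount [4B, align 4] → 20; @20: state [1B, align 1] → 21; +3 pad (align 8); @24: uid [8B, align 8] → 32; size 32, align 8
@0: reserved [3B, align 1] → 3
+5 pad (align 8)
@8: crc [32B, align 8] → 40
@40: blocks [8B, align 8] → 48
@48: attrs [2B, align 2] → 50
+6 pad (align 8)
@56: n_entries [8B, align 8] → 64
@64: size [4B, align 4] → 68
+4 tail pad (align 8)
size 72, align 8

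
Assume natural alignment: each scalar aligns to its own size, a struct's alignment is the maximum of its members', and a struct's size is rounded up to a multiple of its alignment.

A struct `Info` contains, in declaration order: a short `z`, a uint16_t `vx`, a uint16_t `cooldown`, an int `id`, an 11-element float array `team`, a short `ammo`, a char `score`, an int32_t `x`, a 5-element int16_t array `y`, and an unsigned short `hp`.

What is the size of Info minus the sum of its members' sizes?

@0: z [2B, align 2] → 2
@2: vx [2B, align 2] → 4
@4: cooldown [2B, align 2] → 6
+2 pad (align 4)
@8: id [4B, align 4] → 12
@12: team [44B, align 4] → 56
@56: ammo [2B, align 2] → 58
@58: score [1B, align 1] → 59
+1 pad (align 4)
@60: x [4B, align 4] → 64
@64: y [10B, align 2] → 74
@74: hp [2B, align 2] → 76
size 76, align 4
data bytes 73, size 76 → padding 3

3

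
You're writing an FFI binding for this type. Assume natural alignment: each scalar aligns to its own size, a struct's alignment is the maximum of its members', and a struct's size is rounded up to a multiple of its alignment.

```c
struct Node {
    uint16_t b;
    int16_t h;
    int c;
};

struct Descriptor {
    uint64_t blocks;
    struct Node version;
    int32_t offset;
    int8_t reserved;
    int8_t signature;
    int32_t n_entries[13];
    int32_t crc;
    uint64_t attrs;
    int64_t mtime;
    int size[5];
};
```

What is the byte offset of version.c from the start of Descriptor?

Node: @0: b [2B, align 2] → 2; @2: h [2B, align 2] → 4; @4: c [4B, align 4] → 8; size 8, align 4
@0: blocks [8B, align 8] → 8
@8: version [8B, align 4] → 16
within Node: c at 4
8 + 4 = 12

12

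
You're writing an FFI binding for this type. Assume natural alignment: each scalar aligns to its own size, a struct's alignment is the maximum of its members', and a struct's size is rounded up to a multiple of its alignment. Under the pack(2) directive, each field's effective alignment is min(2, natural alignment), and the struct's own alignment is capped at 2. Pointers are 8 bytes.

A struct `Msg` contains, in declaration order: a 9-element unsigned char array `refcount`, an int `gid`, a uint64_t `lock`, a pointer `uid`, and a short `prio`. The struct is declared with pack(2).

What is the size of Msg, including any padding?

@0: refcount [9B, align 1] → 9
+1 pad (align 2)
@10: gid [4B, align 2] → 14
@14: lock [8B, align 2] → 22
@22: uid [8B, align 2] → 30
@30: prio [2B, align 2] → 32
size 32, align 2

32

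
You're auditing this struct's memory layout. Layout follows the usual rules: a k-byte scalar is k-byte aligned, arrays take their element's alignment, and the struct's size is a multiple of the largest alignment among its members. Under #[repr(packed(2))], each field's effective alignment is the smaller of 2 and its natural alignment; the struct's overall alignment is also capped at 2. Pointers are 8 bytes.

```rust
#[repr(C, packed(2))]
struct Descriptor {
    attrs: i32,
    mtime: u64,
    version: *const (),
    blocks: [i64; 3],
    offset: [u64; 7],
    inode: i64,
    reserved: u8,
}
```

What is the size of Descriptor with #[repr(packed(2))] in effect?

110

attrs at 0 (size 4, align 2) → ends 4
mtime at 4 (size 8, align 2) → ends 12
version at 12 (size 8, align 2) → ends 20
blocks at 20 (size 24, align 2) → ends 44
offset at 44 (size 56, align 2) → ends 100
inode at 100 (size 8, align 2) → ends 108
reserved at 108 (size 1, align 1) → ends 109
tail pad 1 to reach multiple of 2
total 110 bytes, alignment 2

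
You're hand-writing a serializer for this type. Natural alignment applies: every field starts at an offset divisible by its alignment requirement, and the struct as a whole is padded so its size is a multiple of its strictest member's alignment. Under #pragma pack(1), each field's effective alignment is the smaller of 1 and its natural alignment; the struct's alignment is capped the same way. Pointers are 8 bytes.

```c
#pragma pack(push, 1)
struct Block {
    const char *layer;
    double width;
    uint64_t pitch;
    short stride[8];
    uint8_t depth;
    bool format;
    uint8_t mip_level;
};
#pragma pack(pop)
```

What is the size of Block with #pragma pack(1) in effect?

43

@0: layer [8B, align 1] → 8
@8: width [8B, align 1] → 16
@16: pitch [8B, align 1] → 24
@24: stride [16B, align 1] → 40
@40: depth [1B, align 1] → 41
@41: format [1B, align 1] → 42
@42: mip_level [1B, align 1] → 43
size 43, align 1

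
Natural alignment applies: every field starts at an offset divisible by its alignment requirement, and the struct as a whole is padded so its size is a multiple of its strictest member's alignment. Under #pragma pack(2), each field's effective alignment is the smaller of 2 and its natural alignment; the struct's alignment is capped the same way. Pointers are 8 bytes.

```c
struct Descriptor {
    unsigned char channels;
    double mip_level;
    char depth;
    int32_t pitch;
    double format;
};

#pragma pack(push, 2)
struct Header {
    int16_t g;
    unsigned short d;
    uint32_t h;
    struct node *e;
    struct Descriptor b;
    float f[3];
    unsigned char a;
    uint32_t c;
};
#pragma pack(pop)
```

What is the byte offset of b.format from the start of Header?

Descriptor: @0: channels [1B, align 1] → 1; +7 pad (align 8); @8: mip_level [8B, align 8] → 16; @16: depth [1B, align 1] → 17; +3 pad (align 4); @20: pitch [4B, align 4] → 24; @24: format [8B, align 8] → 32; size 32, align 8
@0: g [2B, align 2] → 2
@2: d [2B, align 2] → 4
@4: h [4B, align 2] → 8
@8: e [8B, align 2] → 16
@16: b [32B, align 2] → 48
within Descriptor: format at 24
16 + 24 = 40

40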